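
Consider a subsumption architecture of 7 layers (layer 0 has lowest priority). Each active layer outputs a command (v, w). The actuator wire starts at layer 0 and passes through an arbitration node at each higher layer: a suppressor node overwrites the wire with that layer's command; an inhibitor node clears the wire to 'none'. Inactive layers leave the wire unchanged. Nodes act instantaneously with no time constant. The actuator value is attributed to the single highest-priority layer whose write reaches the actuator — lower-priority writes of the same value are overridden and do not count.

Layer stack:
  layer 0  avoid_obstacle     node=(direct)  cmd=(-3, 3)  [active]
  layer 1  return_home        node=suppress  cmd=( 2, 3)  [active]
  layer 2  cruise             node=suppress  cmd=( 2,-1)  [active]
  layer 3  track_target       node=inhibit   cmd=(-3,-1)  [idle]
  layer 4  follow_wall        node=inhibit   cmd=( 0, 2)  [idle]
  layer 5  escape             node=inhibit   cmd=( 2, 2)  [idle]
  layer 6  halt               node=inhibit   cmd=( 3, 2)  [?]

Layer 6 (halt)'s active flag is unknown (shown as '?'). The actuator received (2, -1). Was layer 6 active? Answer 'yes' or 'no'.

If layer 6 is active=yes:
  actuator would be none
If layer 6 is active=no:
  actuator would be (2, -1)
Observed (2, -1), so layer 6 was idle.

no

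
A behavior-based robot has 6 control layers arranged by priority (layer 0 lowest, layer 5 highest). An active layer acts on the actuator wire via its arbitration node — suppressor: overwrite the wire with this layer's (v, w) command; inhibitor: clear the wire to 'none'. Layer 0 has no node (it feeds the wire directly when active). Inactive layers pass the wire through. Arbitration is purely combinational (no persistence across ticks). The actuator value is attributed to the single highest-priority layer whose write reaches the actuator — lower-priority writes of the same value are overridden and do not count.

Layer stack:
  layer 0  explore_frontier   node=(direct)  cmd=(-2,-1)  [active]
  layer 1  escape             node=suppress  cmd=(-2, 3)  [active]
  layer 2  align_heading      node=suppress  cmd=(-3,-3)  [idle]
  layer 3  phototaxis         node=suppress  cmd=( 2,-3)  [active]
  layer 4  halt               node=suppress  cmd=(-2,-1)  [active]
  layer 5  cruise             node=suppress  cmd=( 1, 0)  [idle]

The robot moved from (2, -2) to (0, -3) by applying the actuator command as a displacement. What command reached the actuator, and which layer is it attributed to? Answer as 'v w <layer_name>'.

-2 -1 halt

displacement = (0, -3) − (2, -2) = (-2, -1)
layer 0 (explore_frontier) active — direct: (-2, -1)
layer 1 (escape) active — suppresses: (-2, 3)
layer 2 (align_heading) idle — unchanged: (-2, 3)
layer 3 (phototaxis) active — suppresses: (2, -3)
layer 4 (halt) active — suppresses: (-2, -1)
layer 5 (cruise) idle — unchanged: (-2, -1)
→ actuator (-2, -1) — from layer 4 (halt)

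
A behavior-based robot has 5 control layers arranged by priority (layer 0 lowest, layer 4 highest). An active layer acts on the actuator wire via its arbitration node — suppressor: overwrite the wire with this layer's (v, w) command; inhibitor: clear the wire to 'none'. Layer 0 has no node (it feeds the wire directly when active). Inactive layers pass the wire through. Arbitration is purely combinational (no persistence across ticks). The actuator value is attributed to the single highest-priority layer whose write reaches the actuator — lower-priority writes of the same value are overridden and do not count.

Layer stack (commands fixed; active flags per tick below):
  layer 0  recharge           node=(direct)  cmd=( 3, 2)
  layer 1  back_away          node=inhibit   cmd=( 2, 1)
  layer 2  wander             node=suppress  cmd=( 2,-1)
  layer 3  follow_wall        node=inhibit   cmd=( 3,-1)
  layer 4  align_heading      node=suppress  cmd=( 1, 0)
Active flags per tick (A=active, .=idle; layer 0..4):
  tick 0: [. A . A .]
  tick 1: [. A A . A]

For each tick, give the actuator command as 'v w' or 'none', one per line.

tick 0:
  L0 recharge: idle → wire = none
  L1 back_away: active, inhibitor → wire = none
  L2 wander: idle → wire stays none
  L3 follow_wall: active, inhibitor → wire = none
  L4 align_heading: idle → wire stays none
  actuator = none
tick 1:
  L0 recharge: idle → wire = none
  L1 back_away: active, inhibitor → wire = none
  L2 wander: active, suppressor → wire = (2, -1)
  L3 follow_wall: idle → wire stays (2, -1)
  L4 align_heading: active, suppressor → wire = (1, 0)
  actuator = (1, 0)

none
1 0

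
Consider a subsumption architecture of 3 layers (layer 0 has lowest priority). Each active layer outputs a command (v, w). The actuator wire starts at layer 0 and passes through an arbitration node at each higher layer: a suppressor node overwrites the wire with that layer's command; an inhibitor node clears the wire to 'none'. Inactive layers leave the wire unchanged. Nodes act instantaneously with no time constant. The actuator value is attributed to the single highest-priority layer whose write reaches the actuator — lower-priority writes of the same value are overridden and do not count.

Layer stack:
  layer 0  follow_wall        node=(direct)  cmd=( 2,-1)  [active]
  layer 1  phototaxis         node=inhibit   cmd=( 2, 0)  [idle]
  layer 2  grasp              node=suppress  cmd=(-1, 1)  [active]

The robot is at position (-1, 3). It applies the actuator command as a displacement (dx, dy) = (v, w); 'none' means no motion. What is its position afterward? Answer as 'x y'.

-2 4

[0] follow_wall on; wire := (2, -1)
[1] phototaxis off; pass (2, -1)
[2] grasp on (suppress); wire := (-1, 1)
output (-1, 1)
position: (-1, 3) + (-1, 1) = (-2, 4)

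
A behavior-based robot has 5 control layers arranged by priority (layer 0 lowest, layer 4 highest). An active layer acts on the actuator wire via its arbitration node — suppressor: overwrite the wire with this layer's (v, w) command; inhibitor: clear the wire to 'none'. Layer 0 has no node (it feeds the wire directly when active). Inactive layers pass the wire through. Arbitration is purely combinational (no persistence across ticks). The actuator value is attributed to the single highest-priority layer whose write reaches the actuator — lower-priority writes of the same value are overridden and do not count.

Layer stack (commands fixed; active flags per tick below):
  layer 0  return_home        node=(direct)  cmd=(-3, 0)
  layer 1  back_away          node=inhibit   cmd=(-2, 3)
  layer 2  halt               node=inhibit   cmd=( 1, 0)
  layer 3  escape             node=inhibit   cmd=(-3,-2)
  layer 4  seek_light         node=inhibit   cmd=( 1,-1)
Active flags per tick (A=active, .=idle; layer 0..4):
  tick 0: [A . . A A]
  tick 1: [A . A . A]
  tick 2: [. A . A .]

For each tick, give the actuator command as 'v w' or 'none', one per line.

tick 0:
  L0 return_home: active, feeds wire = (-3, 0)
  L1 back_away: idle → wire stays (-3, 0)
  L2 halt: idle → wire stays (-3, 0)
  L3 escape: active, inhibitor → wire = none
  L4 seek_light: active, inhibitor → wire = none
  actuator = none
tick 1:
  L0 return_home: active, feeds wire = (-3, 0)
  L1 back_away: idle → wire stays (-3, 0)
  L2 halt: active, inhibitor → wire = none
  L3 escape: idle → wire stays none
  L4 seek_light: active, inhibitor → wire = none
  actuator = none
tick 2:
  L0 return_home: idle → wire = none
  L1 back_away: active, inhibitor → wire = none
  L2 halt: idle → wire stays none
  L3 escape: active, inhibitor → wire = none
  L4 seek_light: idle → wire stays none
  actuator = none

none
none
none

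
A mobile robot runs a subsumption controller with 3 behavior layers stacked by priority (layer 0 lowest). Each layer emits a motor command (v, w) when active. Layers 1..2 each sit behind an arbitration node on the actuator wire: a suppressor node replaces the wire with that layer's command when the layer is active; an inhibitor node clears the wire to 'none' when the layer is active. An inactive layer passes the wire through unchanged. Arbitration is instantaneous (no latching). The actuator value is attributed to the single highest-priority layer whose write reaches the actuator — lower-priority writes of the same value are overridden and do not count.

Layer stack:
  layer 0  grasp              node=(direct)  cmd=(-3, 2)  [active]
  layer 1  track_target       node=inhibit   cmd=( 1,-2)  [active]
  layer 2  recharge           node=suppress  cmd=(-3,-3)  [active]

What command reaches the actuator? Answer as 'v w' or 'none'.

-3 -3

[0] grasp on; wire := (-3, 2)
[1] track_target on (inhibit); wire := none
[2] recharge on (suppress); wire := (-3, -3)
output (-3, -3)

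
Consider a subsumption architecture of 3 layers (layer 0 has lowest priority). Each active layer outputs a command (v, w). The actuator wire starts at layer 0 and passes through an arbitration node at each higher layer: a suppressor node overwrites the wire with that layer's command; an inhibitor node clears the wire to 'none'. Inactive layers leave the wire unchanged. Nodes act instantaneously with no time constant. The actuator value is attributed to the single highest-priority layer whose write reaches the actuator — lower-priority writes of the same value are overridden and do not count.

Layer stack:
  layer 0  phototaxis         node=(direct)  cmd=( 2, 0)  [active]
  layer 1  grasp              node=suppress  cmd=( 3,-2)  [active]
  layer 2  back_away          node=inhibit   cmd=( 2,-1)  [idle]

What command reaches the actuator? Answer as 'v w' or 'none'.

layer 0 (phototaxis) active — direct: (2, 0)
layer 1 (grasp) active — suppresses: (3, -2)
layer 2 (back_away) idle — unchanged: (3, -2)
→ actuator (3, -2)

3 -2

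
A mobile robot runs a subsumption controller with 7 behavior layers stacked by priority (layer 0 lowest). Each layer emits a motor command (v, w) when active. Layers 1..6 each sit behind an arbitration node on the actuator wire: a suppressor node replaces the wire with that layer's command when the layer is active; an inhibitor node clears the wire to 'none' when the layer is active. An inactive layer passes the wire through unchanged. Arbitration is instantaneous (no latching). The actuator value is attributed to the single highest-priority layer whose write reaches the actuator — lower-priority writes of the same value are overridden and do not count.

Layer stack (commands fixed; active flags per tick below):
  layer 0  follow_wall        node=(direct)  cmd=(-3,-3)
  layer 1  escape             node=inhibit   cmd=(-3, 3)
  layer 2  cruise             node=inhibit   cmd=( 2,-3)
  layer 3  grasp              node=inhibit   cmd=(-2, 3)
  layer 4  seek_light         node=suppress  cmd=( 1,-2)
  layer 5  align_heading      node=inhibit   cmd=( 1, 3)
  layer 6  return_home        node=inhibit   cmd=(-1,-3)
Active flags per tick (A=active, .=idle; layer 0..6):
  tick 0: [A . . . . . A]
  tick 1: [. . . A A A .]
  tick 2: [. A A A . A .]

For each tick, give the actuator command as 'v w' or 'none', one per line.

tick 0:
  layer 0 (follow_wall) active — direct: (-3, -3)
  layer 1 (escape) idle — unchanged: (-3, -3)
  layer 2 (cruise) idle — unchanged: (-3, -3)
  layer 3 (grasp) idle — unchanged: (-3, -3)
  layer 4 (seek_light) idle — unchanged: (-3, -3)
  layer 5 (align_heading) idle — unchanged: (-3, -3)
  layer 6 (return_home) active — inhibits: none
  → actuator none
tick 1:
  layer 0 (follow_wall) idle — none
  layer 1 (escape) idle — unchanged: none
  layer 2 (cruise) idle — unchanged: none
  layer 3 (grasp) active — inhibits: none
  layer 4 (seek_light) active — suppresses: (1, -2)
  layer 5 (align_heading) active — inhibits: none
  layer 6 (return_home) idle — unchanged: none
  → actuator none
tick 2:
  layer 0 (follow_wall) idle — none
  layer 1 (escape) active — inhibits: none
  layer 2 (cruise) active — inhibits: none
  layer 3 (grasp) active — inhibits: none
  layer 4 (seek_light) idle — unchanged: none
  layer 5 (align_heading) active — inhibits: none
  layer 6 (return_home) idle — unchanged: none
  → actuator none

none
none
none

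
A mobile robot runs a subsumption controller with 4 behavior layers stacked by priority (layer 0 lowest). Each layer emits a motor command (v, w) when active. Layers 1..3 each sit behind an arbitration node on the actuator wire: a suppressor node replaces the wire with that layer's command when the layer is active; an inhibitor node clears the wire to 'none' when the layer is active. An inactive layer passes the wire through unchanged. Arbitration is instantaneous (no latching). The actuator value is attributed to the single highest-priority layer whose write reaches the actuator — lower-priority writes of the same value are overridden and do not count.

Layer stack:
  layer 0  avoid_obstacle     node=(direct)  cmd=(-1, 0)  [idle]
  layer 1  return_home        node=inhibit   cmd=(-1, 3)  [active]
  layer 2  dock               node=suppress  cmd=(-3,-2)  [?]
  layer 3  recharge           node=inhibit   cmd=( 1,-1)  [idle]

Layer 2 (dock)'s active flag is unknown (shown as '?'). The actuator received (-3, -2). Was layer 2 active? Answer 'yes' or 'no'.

If layer 2 is active=yes:
  actuator would be (-3, -2)
If layer 2 is active=no:
  actuator would be none
Observed (-3, -2), so layer 2 was active.

yes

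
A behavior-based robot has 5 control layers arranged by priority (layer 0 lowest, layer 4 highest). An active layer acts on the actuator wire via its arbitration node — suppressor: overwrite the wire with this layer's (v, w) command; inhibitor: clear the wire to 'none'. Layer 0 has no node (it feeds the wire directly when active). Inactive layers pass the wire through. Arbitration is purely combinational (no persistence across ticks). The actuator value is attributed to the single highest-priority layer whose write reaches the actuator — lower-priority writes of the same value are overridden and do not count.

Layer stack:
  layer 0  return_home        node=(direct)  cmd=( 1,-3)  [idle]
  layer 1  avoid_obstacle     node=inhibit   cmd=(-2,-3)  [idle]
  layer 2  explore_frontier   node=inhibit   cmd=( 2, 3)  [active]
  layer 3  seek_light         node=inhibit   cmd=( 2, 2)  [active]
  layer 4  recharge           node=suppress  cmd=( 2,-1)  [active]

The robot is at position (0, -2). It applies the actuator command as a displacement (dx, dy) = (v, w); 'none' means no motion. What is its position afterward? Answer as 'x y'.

L0 return_home: idle → wire = none
L1 avoid_obstacle: idle → wire stays none
L2 explore_frontier: active, inhibitor → wire = none
L3 seek_light: active, inhibitor → wire = none
L4 recharge: active, suppressor → wire = (2, -1)
actuator = (2, -1)
position: (0, -2) + (2, -1) = (2, -3)

2 -3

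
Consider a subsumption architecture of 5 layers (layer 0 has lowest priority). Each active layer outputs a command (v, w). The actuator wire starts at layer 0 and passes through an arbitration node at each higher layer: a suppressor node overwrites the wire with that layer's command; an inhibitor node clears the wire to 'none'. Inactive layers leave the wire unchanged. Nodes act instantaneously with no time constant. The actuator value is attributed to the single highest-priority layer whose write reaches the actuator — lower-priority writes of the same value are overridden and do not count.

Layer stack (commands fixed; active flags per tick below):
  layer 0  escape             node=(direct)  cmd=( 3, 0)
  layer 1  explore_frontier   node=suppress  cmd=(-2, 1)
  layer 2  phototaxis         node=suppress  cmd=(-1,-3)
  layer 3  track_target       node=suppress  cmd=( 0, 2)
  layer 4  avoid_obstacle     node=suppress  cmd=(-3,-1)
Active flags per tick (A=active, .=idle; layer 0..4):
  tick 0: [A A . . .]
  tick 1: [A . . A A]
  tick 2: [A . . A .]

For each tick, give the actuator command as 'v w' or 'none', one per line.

-2 1
-3 -1
0 2

tick 0:
  layer 0 (escape) active — direct: (3, 0)
  layer 1 (explore_frontier) active — suppresses: (-2, 1)
  layer 2 (phototaxis) idle — unchanged: (-2, 1)
  layer 3 (track_target) idle — unchanged: (-2, 1)
  layer 4 (avoid_obstacle) idle — unchanged: (-2, 1)
  → actuator (-2, 1)
tick 1:
  layer 0 (escape) active — direct: (3, 0)
  layer 1 (explore_frontier) idle — unchanged: (3, 0)
  layer 2 (phototaxis) idle — unchanged: (3, 0)
  layer 3 (track_target) active — suppresses: (0, 2)
  layer 4 (avoid_obstacle) active — suppresses: (-3, -1)
  → actuator (-3, -1)
tick 2:
  layer 0 (escape) active — direct: (3, 0)
  layer 1 (explore_frontier) idle — unchanged: (3, 0)
  layer 2 (phototaxis) idle — unchanged: (3, 0)
  layer 3 (track_target) active — suppresses: (0, 2)
  layer 4 (avoid_obstacle) idle — unchanged: (0, 2)
  → actuator (0, 2)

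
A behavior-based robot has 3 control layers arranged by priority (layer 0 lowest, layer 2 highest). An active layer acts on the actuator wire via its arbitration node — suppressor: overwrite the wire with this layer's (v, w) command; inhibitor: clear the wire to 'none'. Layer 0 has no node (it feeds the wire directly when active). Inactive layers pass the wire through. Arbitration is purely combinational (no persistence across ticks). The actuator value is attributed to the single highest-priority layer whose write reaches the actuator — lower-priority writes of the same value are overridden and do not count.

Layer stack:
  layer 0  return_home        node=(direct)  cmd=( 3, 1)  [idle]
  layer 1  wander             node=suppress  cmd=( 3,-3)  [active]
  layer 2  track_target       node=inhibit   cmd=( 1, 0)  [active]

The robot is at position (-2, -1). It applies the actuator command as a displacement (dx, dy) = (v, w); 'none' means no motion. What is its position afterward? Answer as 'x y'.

-2 -1

layer 0 (return_home) idle — none
layer 1 (wander) active — suppresses: (3, -3)
layer 2 (track_target) active — inhibits: none
→ actuator none
position: (-2, -1) + none = (-2, -1)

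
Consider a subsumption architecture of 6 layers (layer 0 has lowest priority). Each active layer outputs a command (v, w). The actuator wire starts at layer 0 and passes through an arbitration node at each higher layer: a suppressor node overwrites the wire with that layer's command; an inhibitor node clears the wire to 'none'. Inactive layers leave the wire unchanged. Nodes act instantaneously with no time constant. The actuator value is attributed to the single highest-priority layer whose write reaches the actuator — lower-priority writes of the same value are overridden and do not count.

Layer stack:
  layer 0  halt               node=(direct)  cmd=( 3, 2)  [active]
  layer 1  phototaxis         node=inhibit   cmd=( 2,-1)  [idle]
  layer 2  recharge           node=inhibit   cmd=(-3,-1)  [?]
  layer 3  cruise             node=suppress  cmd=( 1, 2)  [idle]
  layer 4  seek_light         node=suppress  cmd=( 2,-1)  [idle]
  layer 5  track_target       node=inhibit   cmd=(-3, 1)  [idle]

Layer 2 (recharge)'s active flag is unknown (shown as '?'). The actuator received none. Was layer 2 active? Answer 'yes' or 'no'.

If layer 2 is active=yes:
  actuator would be none
If layer 2 is active=no:
  actuator would be (3, 2)
Observed none, so layer 2 was active.

yes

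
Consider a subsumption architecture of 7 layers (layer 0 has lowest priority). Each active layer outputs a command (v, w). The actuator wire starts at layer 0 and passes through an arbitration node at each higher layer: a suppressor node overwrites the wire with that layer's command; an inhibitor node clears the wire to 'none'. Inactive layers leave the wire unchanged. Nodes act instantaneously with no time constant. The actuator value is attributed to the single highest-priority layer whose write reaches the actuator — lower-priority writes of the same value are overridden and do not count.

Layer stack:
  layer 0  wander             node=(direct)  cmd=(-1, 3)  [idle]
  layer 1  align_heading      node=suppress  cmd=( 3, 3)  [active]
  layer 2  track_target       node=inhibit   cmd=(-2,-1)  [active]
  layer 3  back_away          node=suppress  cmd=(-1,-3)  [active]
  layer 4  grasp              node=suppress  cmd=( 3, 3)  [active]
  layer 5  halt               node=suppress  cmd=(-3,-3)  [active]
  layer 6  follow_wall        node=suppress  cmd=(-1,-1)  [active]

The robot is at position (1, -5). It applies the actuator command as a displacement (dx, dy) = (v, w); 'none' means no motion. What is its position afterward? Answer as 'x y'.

layer 0 (wander) idle — none
layer 1 (align_heading) active — suppresses: (3, 3)
layer 2 (track_target) active — inhibits: none
layer 3 (back_away) active — suppresses: (-1, -3)
layer 4 (grasp) active — suppresses: (3, 3)
layer 5 (halt) active — suppresses: (-3, -3)
layer 6 (follow_wall) active — suppresses: (-1, -1)
→ actuator (-1, -1)
position: (1, -5) + (-1, -1) = (0, -6)

0 -6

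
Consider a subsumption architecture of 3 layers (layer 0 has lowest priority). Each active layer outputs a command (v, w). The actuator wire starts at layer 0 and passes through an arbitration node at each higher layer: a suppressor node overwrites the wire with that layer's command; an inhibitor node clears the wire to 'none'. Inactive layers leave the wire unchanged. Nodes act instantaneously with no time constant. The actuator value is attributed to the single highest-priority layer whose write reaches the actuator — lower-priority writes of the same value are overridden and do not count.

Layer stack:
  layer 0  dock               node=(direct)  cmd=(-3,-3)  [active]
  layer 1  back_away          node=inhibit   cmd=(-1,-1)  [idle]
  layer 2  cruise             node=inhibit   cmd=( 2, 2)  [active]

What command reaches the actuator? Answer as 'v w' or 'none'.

none

[0] dock on; wire := (-3, -3)
[1] back_away off; pass (-3, -3)
[2] cruise on (inhibit); wire := none
output none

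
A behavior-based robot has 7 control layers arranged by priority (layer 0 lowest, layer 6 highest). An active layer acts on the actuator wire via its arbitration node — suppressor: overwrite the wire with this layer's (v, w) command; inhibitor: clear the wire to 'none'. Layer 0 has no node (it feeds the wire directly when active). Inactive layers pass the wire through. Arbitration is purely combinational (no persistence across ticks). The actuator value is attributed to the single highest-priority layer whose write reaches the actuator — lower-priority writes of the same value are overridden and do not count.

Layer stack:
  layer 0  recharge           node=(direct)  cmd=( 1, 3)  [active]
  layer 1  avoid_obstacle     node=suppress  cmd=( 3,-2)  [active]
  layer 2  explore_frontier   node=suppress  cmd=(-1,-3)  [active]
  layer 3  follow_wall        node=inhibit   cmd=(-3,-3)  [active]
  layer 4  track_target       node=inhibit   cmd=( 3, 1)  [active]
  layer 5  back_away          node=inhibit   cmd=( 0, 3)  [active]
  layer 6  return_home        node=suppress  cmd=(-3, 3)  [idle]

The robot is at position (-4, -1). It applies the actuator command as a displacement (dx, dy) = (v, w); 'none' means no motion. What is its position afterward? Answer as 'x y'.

-4 -1

[0] recharge on; wire := (1, 3)
[1] avoid_obstacle on (suppress); wire := (3, -2)
[2] explore_frontier on (suppress); wire := (-1, -3)
[3] follow_wall on (inhibit); wire := none
[4] track_target on (inhibit); wire := none
[5] back_away on (inhibit); wire := none
[6] return_home off; pass none
output none
position: (-4, -1) + none = (-4, -1)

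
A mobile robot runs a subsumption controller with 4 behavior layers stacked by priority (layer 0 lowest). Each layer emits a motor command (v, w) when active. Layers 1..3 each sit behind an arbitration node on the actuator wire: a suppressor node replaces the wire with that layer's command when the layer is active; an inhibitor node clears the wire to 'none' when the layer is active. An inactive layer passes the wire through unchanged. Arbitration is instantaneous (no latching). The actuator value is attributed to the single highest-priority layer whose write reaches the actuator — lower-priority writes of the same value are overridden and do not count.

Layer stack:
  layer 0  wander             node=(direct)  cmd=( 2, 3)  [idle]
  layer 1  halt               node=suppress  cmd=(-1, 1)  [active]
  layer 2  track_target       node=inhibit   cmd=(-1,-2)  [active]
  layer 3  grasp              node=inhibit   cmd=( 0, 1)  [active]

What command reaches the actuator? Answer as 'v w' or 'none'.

layer 0 (wander) idle — none
layer 1 (halt) active — suppresses: (-1, 1)
layer 2 (track_target) active — inhibits: none
layer 3 (grasp) active — inhibits: none
→ actuator none

none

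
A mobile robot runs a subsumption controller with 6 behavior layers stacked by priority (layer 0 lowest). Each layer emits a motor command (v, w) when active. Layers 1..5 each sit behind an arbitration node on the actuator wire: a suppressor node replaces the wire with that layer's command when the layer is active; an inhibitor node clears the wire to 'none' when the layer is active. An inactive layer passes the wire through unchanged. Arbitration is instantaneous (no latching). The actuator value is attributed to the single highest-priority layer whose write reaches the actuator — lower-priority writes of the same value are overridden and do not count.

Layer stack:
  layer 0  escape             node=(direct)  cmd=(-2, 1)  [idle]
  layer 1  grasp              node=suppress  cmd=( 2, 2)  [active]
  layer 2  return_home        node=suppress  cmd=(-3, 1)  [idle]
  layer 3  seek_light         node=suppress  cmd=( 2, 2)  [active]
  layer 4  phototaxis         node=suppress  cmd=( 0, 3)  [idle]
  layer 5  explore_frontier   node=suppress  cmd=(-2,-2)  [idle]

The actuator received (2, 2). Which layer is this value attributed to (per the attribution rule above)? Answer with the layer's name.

layer 0 (escape) idle — none
layer 1 (grasp) active — suppresses: (2, 2)
layer 2 (return_home) idle — unchanged: (2, 2)
layer 3 (seek_light) active — suppresses: (2, 2)
layer 4 (phototaxis) idle — unchanged: (2, 2)
layer 5 (explore_frontier) idle — unchanged: (2, 2)
→ actuator (2, 2)
last writer: layer 3 = seek_light

seek_light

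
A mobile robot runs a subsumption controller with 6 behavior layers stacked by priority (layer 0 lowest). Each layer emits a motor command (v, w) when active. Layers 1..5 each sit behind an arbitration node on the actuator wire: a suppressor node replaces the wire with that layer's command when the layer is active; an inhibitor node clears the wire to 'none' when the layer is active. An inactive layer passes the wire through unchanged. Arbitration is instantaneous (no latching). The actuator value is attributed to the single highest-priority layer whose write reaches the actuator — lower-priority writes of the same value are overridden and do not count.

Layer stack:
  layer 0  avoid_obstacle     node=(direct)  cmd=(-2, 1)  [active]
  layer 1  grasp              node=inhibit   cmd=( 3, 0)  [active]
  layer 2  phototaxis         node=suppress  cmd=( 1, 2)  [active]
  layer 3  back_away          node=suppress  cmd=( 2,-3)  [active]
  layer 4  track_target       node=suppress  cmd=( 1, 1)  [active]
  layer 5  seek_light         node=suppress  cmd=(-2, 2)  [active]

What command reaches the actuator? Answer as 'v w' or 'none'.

-2 2

L0 avoid_obstacle: active, feeds wire = (-2, 1)
L1 grasp: active, inhibitor → wire = none
L2 phototaxis: active, suppressor → wire = (1, 2)
L3 back_away: active, suppressor → wire = (2, -3)
L4 track_target: active, suppressor → wire = (1, 1)
L5 seek_light: active, suppressor → wire = (-2, 2)
actuator = (-2, 2)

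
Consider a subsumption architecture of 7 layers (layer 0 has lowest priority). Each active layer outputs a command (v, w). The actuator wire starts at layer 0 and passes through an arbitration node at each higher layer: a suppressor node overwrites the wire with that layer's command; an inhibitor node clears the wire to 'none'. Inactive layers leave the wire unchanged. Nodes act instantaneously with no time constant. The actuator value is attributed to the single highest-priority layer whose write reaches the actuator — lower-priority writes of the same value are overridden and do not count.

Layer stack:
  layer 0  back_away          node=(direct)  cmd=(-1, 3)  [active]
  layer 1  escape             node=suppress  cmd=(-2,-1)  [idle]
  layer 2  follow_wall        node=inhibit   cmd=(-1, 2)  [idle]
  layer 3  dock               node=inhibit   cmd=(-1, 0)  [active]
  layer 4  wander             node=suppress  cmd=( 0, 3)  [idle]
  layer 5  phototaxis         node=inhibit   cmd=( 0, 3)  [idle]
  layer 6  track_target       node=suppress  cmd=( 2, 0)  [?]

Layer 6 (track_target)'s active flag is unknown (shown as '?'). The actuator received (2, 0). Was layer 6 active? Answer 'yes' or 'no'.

yes

If layer 6 is active=yes:
  actuator would be (2, 0)
If layer 6 is active=no:
  actuator would be none
Observed (2, 0), so layer 6 was active.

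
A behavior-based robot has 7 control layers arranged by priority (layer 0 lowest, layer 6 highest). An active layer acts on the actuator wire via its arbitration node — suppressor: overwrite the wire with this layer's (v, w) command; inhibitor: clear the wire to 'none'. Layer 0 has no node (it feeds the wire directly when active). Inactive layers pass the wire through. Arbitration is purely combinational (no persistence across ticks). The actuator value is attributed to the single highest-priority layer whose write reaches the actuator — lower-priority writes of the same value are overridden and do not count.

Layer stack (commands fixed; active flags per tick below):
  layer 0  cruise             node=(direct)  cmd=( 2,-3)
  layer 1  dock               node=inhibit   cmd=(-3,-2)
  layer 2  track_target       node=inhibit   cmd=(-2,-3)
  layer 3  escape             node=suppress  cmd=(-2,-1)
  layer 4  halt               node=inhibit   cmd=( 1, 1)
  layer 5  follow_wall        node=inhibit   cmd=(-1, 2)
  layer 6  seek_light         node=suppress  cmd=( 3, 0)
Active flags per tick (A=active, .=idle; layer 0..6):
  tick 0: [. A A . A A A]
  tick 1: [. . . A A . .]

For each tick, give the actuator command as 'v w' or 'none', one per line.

3 0
none

tick 0:
  layer 0 (cruise) idle — none
  layer 1 (dock) active — inhibits: none
  layer 2 (track_target) active — inhibits: none
  layer 3 (escape) idle — unchanged: none
  layer 4 (halt) active — inhibits: none
  layer 5 (follow_wall) active — inhibits: none
  layer 6 (seek_light) active — suppresses: (3, 0)
  → actuator (3, 0)
tick 1:
  layer 0 (cruise) idle — none
  layer 1 (dock) idle — unchanged: none
  layer 2 (track_target) idle — unchanged: none
  layer 3 (escape) active — suppresses: (-2, -1)
  layer 4 (halt) active — inhibits: none
  layer 5 (follow_wall) idle — unchanged: none
  layer 6 (seek_light) idle — unchanged: none
  → actuator none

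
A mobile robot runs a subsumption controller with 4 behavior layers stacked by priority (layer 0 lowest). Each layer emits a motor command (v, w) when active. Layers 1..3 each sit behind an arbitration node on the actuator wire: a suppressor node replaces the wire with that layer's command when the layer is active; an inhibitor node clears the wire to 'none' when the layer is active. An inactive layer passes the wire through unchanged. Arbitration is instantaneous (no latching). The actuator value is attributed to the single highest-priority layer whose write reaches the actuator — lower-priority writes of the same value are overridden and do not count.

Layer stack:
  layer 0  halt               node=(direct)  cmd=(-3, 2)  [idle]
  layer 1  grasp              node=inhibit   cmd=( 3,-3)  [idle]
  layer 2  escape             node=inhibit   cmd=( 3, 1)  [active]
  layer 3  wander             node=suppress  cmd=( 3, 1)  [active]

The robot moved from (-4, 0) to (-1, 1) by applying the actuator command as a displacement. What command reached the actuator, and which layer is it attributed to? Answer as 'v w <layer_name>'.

3 1 wander

displacement = (-1, 1) − (-4, 0) = (3, 1)
layer 0 (halt) idle — none
layer 1 (grasp) idle — unchanged: none
layer 2 (escape) active — inhibits: none
layer 3 (wander) active — suppresses: (3, 1)
→ actuator (3, 1) — from layer 3 (wander)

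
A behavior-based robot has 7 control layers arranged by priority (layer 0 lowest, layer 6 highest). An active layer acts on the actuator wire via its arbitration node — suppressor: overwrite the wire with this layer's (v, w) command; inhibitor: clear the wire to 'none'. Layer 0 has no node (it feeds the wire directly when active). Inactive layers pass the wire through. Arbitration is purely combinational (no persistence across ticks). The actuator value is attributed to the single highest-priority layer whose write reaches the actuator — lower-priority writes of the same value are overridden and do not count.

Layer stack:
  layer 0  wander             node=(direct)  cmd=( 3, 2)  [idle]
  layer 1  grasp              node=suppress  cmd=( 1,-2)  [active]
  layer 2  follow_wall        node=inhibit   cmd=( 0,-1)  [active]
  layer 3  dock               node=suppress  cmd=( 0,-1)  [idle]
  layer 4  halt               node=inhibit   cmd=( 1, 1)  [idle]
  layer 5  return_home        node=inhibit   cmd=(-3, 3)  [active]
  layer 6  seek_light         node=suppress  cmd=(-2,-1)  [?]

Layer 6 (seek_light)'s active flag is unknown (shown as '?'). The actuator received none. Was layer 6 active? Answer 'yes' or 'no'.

no

If layer 6 is active=yes:
  actuator would be (-2, -1)
If layer 6 is active=no:
  actuator would be none
Observed none, so layer 6 was idle.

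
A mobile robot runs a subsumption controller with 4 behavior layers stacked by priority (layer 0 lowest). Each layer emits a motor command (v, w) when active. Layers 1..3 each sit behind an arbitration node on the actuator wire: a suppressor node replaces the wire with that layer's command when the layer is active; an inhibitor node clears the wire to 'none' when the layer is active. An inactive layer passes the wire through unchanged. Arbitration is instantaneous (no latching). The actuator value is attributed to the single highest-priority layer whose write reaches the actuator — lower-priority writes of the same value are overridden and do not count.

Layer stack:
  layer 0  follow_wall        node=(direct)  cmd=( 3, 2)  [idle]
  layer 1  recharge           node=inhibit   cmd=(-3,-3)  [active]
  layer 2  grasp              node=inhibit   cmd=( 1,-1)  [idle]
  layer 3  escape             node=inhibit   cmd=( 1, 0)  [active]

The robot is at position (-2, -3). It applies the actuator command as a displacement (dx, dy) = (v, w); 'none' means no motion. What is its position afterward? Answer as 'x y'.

-2 -3

L0 follow_wall: idle → wire = none
L1 recharge: active, inhibitor → wire = none
L2 grasp: idle → wire stays none
L3 escape: active, inhibitor → wire = none
actuator = none
position: (-2, -3) + none = (-2, -3)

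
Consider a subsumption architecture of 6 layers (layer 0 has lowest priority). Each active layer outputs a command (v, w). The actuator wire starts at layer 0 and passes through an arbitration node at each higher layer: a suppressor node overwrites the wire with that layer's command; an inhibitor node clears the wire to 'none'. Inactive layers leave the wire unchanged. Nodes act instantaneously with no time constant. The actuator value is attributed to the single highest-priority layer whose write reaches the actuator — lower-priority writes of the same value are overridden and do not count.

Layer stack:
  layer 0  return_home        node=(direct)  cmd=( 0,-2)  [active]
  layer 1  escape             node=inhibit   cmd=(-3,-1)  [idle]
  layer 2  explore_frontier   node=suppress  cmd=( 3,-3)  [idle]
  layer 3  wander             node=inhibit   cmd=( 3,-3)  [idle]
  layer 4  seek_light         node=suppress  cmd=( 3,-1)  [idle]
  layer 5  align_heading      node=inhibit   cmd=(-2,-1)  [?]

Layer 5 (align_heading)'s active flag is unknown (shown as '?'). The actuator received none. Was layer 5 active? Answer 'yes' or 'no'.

yes

If layer 5 is active=yes:
  actuator would be none
If layer 5 is active=no:
  actuator would be (0, -2)
Observed none, so layer 5 was active.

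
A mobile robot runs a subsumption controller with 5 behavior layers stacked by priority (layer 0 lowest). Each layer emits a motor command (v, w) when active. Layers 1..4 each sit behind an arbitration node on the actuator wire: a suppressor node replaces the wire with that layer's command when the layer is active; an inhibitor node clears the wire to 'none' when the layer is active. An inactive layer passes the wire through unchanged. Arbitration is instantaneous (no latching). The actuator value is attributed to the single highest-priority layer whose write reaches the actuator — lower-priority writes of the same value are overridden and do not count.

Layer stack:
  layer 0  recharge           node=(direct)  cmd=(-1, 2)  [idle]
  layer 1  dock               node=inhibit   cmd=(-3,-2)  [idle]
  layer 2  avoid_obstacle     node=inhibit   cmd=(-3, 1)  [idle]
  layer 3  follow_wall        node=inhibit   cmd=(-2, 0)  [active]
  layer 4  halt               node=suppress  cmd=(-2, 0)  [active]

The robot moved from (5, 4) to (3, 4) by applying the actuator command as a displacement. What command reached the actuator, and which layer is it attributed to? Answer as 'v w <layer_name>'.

-2 0 halt

displacement = (3, 4) − (5, 4) = (-2, 0)
[0] recharge off; wire := none
[1] dock off; pass none
[2] avoid_obstacle off; pass none
[3] follow_wall on (inhibit); wire := none
[4] halt on (suppress); wire := (-2, 0)
output (-2, 0) — from layer 4 (halt)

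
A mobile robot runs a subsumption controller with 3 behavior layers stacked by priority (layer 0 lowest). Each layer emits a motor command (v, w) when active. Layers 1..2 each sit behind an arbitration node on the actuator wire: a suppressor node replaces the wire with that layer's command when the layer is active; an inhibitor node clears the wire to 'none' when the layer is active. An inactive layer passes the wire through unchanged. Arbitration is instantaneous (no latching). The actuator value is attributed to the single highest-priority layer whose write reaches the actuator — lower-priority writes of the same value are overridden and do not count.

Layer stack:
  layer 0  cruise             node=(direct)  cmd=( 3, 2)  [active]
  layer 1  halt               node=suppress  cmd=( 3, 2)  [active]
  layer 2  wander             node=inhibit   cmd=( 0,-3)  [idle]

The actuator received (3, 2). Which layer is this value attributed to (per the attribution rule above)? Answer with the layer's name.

[0] cruise on; wire := (3, 2)
[1] halt on (suppress); wire := (3, 2)
[2] wander off; pass (3, 2)
output (3, 2)
last writer: layer 1 = halt

halt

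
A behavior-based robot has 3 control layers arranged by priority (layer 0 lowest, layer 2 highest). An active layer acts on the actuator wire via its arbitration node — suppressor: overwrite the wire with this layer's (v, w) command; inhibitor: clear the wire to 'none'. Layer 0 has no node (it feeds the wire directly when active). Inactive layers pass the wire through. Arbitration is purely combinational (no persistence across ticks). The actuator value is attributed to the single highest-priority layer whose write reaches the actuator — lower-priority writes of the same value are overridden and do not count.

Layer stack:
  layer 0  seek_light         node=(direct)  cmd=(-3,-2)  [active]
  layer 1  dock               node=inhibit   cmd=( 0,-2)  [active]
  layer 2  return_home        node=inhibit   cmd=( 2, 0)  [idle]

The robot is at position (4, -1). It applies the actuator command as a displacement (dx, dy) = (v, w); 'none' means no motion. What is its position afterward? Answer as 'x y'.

layer 0 (seek_light) active — direct: (-3, -2)
layer 1 (dock) active — inhibits: none
layer 2 (return_home) idle — unchanged: none
→ actuator none
position: (4, -1) + none = (4, -1)

4 -1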